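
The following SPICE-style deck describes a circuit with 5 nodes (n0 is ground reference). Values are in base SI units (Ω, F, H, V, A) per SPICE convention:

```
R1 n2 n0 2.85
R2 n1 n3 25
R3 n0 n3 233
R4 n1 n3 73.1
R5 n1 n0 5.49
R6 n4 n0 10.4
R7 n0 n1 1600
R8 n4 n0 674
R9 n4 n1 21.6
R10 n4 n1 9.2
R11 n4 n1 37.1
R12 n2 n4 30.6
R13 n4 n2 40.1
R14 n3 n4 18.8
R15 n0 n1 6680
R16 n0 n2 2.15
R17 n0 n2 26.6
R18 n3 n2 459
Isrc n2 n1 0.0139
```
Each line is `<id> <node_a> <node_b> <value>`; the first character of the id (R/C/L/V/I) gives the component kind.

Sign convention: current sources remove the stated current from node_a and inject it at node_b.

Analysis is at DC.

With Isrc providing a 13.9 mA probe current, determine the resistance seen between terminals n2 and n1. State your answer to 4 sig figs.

R_eq = 4.479 Ω

MNA unknowns: 4 node voltages V₁..V_4
R1: Y=0.3509 on G[2,0]
R2: Y=0.04000 on G[1,3]
R3: Y=0.004292 on G[0,3]
R4: Y=0.01368 on G[1,3]
R5: Y=0.1821 on G[1,0]
R6: Y=0.09615 on G[4,0]
R7: Y=0.0006250 on G[0,1]
R8: Y=0.001484 on G[4,0]
R9: Y=0.04630 on G[4,1]
R10: Y=0.1087 on G[4,1]
R11: Y=0.02695 on G[4,1]
R12: Y=0.03268 on G[2,4]
R13: Y=0.02494 on G[4,2]
R14: Y=0.05319 on G[3,4]
R15: Y=0.0001497 on G[0,1]
R16: Y=0.4651 on G[0,2]
R17: Y=0.03759 on G[0,2]
R18: Y=0.002179 on G[3,2]
Isrc: z[2]−=0.0139, z[1]+=0.0139
solve → V1=0.04873, V2=-0.01353, V3=0.03477, V4=0.02545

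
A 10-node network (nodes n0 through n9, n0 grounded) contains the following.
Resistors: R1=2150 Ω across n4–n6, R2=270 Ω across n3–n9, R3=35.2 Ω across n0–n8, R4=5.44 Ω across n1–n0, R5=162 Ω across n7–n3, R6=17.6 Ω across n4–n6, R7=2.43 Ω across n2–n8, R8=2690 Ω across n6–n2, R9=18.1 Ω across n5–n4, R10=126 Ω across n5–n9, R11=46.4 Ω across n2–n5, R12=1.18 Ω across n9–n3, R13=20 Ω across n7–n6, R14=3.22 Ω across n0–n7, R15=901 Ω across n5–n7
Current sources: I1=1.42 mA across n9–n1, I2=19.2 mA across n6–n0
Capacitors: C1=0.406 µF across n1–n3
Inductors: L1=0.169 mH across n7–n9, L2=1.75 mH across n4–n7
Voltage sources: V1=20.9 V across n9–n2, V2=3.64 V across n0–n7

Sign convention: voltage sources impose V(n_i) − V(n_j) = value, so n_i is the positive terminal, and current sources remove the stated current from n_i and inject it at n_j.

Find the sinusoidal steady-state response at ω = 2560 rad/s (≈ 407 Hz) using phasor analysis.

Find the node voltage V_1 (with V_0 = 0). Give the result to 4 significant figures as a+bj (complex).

MNA unknowns: 9 node voltages V₁..V_9 plus 2 source currents (V1, V2)
R1: Y=0.0004651+0.000j on G[4,6]
R2: Y=0.003704+0.000j on G[3,9]
I1: z[9]−=0.00142, z[1]+=0.00142
R3: Y=0.02841+0.000j on G[0,8]
R4: Y=0.1838+0.000j on G[1,0]
R5: Y=0.006173+0.000j on G[7,3]
C1: Y=0.000+0.001039j on G[1,3]
I2: z[6]−=0.0192, z[0]+=0.0192
R6: Y=0.05682+0.000j on G[4,6]
R7: Y=0.4115+0.000j on G[2,8]
R8: Y=0.0003717+0.000j on G[6,2]
R9: Y=0.05525+0.000j on G[5,4]
R10: Y=0.007937+0.000j on G[5,9]
L1: Y=0.000-2.311j on G[7,9]
R11: Y=0.02155+0.000j on G[2,5]
R12: Y=0.8475+0.000j on G[9,3]
R13: Y=0.05000+0.000j on G[7,6]
R14: Y=0.3106+0.000j on G[0,7]
R15: Y=0.001110+0.000j on G[5,7]
L2: Y=0.000-0.2232j on G[4,7]
V1: row V9−V2=20.9, i_V1 at 9,2
V2: row V0−V7=3.64, i_V2 at 0,7
solve → V1=0.005282-0.02050j, V2=-24.52+0.4100j, V3=-3.621+0.4115j, V4=-3.946-1.298j, V5=-9.077-0.6944j, V6=-4.053-0.6891j, V7=-3.640+0.000j, V8=-22.94+0.3835j, V9=-3.622+0.4100j
aux → i_V1=-0.9921+0.03511j, i_V2=-1.762+0.007127j

0.005282-0.02050j V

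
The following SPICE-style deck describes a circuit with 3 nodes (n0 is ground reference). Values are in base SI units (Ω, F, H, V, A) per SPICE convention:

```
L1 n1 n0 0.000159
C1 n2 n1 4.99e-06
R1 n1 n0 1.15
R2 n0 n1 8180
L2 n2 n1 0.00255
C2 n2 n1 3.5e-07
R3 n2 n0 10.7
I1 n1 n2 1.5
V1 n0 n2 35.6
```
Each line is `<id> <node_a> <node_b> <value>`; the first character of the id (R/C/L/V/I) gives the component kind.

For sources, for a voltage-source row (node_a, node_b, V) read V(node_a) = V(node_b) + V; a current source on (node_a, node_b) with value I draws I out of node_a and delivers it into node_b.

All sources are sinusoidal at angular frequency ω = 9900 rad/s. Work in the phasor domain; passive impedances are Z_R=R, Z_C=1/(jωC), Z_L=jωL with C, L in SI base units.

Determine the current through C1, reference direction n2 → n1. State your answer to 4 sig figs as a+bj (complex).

MNA unknowns: 2 node voltages V₁..V_2 plus 1 source current (V1)
L1: Y=0.000-0.6353j on G[1,0]
C1: Y=0.000+0.04940j on G[2,1]
R1: Y=0.8696+0.000j on G[1,0]
R2: Y=0.0001222+0.000j on G[0,1]
L2: Y=0.000-0.03961j on G[2,1]
C2: Y=0.000+0.003465j on G[2,1]
R3: Y=0.09346+0.000j on G[2,0]
I1: z[1]−=1.5, z[2]+=1.5
V1: row V0−V2=35.6, i_V1 at 0,2
solve → V1=-0.8843-1.175j, V2=-35.60+0.000j
aux → i_V1=-4.843-0.4601j

-0.05805-1.715j A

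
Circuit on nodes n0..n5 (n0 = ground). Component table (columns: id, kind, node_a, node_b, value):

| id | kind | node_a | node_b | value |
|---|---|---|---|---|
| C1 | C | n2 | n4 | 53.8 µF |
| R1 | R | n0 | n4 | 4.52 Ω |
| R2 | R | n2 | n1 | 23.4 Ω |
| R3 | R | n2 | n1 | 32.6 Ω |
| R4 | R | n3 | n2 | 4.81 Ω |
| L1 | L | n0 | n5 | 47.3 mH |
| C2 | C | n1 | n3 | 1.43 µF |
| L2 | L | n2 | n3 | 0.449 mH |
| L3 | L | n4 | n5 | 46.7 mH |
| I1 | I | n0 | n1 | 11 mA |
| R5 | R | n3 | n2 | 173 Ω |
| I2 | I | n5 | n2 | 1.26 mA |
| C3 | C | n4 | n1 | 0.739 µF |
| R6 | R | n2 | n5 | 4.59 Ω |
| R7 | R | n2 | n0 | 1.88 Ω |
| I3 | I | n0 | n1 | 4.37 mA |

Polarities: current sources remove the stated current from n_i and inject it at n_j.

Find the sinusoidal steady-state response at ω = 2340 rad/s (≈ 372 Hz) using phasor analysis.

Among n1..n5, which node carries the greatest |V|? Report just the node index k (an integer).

1

MNA unknowns: 5 node voltages V₁..V_5
C1: Y=0.000+0.1259j on G[2,4]
R1: Y=0.2212+0.000j on G[0,4]
R2: Y=0.04274+0.000j on G[2,1]
R3: Y=0.03067+0.000j on G[2,1]
R4: Y=0.2079+0.000j on G[3,2]
L1: Y=0.000-0.009035j on G[0,5]
C2: Y=0.000+0.003346j on G[1,3]
L2: Y=0.000-0.9518j on G[2,3]
L3: Y=0.000-0.009151j on G[4,5]
I1: z[0]−=0.011, z[1]+=0.011
R5: Y=0.005780+0.000j on G[3,2]
I2: z[5]−=0.00126, z[2]+=0.00126
C3: Y=0.000+0.001729j on G[4,1]
R6: Y=0.2179+0.000j on G[2,5]
R7: Y=0.5319+0.000j on G[2,0]
I3: z[0]−=0.00437, z[1]+=0.00437
solve → V1=0.2335-0.01905j, V2=0.02548-0.004235j, V3=0.02479-0.004027j, V4=0.008337+0.01101j, V5=0.02040-0.002882j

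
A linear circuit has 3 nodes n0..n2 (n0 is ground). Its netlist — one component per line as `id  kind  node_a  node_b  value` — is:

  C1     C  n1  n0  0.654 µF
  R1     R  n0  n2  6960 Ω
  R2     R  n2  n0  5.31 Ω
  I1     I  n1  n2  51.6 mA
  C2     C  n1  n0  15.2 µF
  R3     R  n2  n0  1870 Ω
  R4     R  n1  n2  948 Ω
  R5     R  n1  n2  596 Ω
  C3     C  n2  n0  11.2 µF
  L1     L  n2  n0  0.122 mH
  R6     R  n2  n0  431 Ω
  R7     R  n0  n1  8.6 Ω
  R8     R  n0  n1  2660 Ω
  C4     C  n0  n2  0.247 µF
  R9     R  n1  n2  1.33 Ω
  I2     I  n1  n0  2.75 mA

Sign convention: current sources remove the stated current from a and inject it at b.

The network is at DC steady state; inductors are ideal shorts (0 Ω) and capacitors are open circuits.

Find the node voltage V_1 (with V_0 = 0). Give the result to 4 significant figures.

-0.06238 V

Apply KCL at each of the 2 non-ground nodes and solve the resulting linear system.
Node n1: branches {C1, I1, C2, R4, R5, R7, R8, R9, I2} → V_1 = -0.06238
Node n2: branches {R1, R2, I1, R3, R4, R5, C3, L1, R6, C4, R9} → V_2 = 0.000
Source currents: i(L1)=0.004527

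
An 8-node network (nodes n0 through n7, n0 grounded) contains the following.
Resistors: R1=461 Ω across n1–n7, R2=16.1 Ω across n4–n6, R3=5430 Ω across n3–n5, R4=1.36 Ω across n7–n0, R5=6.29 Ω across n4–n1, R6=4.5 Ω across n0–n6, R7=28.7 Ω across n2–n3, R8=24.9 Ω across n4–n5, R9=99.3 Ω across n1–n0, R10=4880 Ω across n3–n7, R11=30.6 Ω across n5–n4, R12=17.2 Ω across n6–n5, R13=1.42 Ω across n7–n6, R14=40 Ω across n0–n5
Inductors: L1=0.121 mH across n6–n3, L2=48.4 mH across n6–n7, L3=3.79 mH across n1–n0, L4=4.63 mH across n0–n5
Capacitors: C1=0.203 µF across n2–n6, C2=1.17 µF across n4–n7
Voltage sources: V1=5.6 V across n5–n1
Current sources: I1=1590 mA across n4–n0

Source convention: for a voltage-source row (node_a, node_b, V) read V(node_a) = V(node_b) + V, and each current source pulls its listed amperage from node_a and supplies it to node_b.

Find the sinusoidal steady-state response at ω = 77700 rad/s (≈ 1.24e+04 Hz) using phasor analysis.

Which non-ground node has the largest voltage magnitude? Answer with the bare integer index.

MNA unknowns: 7 node voltages V₁..V_7 plus 1 source current (V1)
R1: Y=0.002169+0.000j on G[1,7]
R2: Y=0.06211+0.000j on G[4,6]
R3: Y=0.0001842+0.000j on G[3,5]
L1: Y=0.000-0.1064j on G[6,3]
R4: Y=0.7353+0.000j on G[7,0]
R5: Y=0.1590+0.000j on G[4,1]
R6: Y=0.2222+0.000j on G[0,6]
R7: Y=0.03484+0.000j on G[2,3]
R8: Y=0.04016+0.000j on G[4,5]
L2: Y=0.000-0.0002659j on G[6,7]
C1: Y=0.000+0.01577j on G[2,6]
R9: Y=0.01007+0.000j on G[1,0]
L3: Y=0.000-0.003396j on G[1,0]
L4: Y=0.000-0.002780j on G[0,5]
C2: Y=0.000+0.09091j on G[4,7]
R10: Y=0.0002049+0.000j on G[3,7]
R11: Y=0.03268+0.000j on G[5,4]
R12: Y=0.05814+0.000j on G[6,5]
R13: Y=0.7042+0.000j on G[7,6]
R14: Y=0.02500+0.000j on G[0,5]
V1: row V5−V1=5.6, i_V1 at 5,1
I1: z[4]−=1.59, z[0]+=1.59
solve → V1=-10.62+4.537j, V2=-1.818+0.3715j, V3=-1.817+0.3682j, V4=-10.64+6.533j, V5=-5.020+4.537j, V6=-1.810+0.3730j, V7=-1.337-0.3972j
aux → i_V1=-0.1090-0.2249j

4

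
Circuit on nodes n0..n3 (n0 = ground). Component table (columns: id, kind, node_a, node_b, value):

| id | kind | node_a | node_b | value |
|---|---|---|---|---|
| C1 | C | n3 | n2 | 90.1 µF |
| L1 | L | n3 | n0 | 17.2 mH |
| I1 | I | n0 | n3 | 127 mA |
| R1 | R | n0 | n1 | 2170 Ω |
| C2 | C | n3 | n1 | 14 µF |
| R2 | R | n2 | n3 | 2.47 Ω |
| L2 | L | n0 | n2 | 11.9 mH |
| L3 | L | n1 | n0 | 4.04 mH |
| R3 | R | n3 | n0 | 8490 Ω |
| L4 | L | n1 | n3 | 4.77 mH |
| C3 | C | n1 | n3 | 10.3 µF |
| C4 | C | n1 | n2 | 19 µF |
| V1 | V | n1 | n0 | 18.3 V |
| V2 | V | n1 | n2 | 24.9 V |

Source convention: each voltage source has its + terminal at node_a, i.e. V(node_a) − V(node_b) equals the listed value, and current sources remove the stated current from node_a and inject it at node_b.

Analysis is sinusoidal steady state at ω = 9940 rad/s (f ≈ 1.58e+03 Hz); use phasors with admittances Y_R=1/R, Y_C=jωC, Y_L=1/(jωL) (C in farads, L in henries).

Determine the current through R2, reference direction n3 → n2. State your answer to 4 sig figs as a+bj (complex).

Apply KCL at each of the 3 non-ground nodes and solve the resulting linear system.
Node n1: branches {R1, C2, L3, L4, C3, C4, V1, V2} → V_1 = 18.30+0.000j
Node n2: branches {C1, R2, L2, C4, V2} → V_2 = -6.600+0.000j
Node n3: branches {C1, L1, I1, C2, R2, R3, L4, C3} → V_3 = -2.230+1.479j
Source currents: i(V1)=0.1102+0.3867j, i(V2)=-0.4447-9.159j

1.769+0.5988j A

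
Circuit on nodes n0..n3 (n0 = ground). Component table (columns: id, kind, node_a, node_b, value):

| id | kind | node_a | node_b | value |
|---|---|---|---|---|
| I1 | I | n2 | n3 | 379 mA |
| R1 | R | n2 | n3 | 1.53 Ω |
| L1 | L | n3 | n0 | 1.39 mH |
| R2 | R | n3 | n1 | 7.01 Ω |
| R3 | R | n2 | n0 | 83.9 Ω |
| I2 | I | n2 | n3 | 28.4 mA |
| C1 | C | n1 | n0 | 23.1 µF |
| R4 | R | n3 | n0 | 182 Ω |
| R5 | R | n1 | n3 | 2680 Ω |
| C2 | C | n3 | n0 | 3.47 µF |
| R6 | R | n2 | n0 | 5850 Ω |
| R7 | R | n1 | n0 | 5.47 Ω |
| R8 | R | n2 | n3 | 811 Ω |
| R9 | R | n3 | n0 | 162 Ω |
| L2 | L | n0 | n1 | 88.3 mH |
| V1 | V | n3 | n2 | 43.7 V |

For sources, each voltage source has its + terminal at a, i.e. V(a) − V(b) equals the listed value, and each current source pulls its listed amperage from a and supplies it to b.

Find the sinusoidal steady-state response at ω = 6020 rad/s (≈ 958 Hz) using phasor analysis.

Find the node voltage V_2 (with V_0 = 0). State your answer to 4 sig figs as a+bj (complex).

-40.49+2.155j V

MNA unknowns: 3 node voltages V₁..V_3 plus 1 source current (V1)
I1: z[2]−=0.379, z[3]+=0.379
R1: Y=0.6536+0.000j on G[2,3]
L1: Y=0.000-0.1195j on G[3,0]
R2: Y=0.1427+0.000j on G[3,1]
R3: Y=0.01192+0.000j on G[2,0]
I2: z[2]−=0.0284, z[3]+=0.0284
C1: Y=0.000+0.1391j on G[1,0]
R4: Y=0.005495+0.000j on G[3,0]
R5: Y=0.0003731+0.000j on G[1,3]
C2: Y=0.000+0.02089j on G[3,0]
R6: Y=0.0001709+0.000j on G[2,0]
R7: Y=0.1828+0.000j on G[1,0]
R8: Y=0.001233+0.000j on G[2,3]
R9: Y=0.006173+0.000j on G[3,0]
L2: Y=0.000-0.001881j on G[0,1]
V1: row V3−V2=43.7, i_V1 at 3,2
solve → V1=1.535+0.2996j, V2=-40.49+2.155j, V3=3.210+2.155j
aux → i_V1=-28.70+0.02605j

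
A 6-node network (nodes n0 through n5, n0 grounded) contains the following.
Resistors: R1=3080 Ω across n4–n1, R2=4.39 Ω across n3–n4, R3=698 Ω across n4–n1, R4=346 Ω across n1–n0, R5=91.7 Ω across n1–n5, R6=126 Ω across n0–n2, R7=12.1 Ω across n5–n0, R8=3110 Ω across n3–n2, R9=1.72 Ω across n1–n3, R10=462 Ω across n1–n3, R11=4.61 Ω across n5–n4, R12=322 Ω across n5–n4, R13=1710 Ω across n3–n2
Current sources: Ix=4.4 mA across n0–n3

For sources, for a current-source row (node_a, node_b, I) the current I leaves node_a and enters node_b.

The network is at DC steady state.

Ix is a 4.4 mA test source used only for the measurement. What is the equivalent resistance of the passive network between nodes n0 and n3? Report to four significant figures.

R_eq = 18.84 Ω

Element admittances at DC:
  Y(R1) = 0.0003247 S between n4,n1
  Y(R2) = 0.2278 S between n3,n4
  Y(R3) = 0.001433 S between n4,n1
  Y(R4) = 0.002890 S between n1,n0
  Y(R5) = 0.01091 S between n1,n5
  Y(R6) = 0.007937 S between n0,n2
  Y(R7) = 0.08264 S between n5,n0
  Y(R8) = 0.0003215 S between n3,n2
  Y(R9) = 0.5814 S between n1,n3
  Y(R10) = 0.002165 S between n1,n3
  Y(R11) = 0.2169 S between n5,n4
  Y(R12) = 0.003106 S between n5,n4
  Y(R13) = 0.0005848 S between n3,n2
  Ix: injects 0.0044 A into n3 (from n0)
Assemble and solve the 5×5 MNA system:
  V(n1)=0.08184  V(n2)=0.008496  V(n3)=0.08290  V(n4)=0.06658  V(n5)=0.04956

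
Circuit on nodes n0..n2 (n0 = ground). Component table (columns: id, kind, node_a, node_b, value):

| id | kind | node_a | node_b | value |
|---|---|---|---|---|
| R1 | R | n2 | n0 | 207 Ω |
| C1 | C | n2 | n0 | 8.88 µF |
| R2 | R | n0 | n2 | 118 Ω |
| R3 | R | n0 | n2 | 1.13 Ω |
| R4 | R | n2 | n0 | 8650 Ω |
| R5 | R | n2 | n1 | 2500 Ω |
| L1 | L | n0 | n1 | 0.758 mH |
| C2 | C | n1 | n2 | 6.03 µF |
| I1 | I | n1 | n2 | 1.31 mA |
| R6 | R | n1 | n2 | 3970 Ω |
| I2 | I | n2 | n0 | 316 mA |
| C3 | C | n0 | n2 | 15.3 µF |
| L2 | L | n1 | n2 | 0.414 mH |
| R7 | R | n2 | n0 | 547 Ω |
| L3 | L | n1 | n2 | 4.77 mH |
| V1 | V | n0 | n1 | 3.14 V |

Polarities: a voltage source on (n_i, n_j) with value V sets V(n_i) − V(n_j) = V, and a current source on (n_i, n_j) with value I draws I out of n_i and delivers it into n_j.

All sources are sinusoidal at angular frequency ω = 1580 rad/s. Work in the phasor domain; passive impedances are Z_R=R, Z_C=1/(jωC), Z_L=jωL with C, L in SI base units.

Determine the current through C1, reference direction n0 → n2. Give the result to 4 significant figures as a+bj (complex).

0.01709+0.03556j A

Apply KCL at each of the 2 non-ground nodes and solve the resulting linear system.
Node n1: branches {R5, L1, C2, I1, R6, L2, L3, V1} → V_1 = -3.140+0.000j
Node n2: branches {R1, C1, R2, R3, R4, R5, C2, I1, R6, I2, C3, L2, R7, L3} → V_2 = -2.534+1.218j
Source currents: i(V1)=-2.012+3.622j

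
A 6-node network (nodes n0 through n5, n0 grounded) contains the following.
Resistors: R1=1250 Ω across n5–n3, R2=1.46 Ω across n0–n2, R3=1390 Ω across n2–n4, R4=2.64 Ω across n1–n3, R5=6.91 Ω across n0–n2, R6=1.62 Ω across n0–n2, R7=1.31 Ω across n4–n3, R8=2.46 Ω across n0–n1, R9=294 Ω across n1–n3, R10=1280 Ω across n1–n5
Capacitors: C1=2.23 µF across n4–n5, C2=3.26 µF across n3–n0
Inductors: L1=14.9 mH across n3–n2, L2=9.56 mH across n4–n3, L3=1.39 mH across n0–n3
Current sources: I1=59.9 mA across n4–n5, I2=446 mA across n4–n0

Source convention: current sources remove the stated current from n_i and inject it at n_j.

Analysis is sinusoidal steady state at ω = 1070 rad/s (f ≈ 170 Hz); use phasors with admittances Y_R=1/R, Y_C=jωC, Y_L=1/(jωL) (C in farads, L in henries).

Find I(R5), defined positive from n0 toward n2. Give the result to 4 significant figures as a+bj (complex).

0.003664-0.0008390j A

Element admittances at ω=1070 rad/s:
  Y(R1) = 0.0008000+0.000j S between n5,n3
  Y(C1) = 0.000+0.002386j S between n4,n5
  Y(R2) = 0.6849+0.000j S between n0,n2
  Y(R3) = 0.0007194+0.000j S between n2,n4
  Y(R4) = 0.3788+0.000j S between n1,n3
  Y(R5) = 0.1447+0.000j S between n0,n2
  Y(R6) = 0.6173+0.000j S between n0,n2
  Y(R7) = 0.7634+0.000j S between n4,n3
  Y(R8) = 0.4065+0.000j S between n0,n1
  Y(L1) = 0.000-0.06272j S between n3,n2
  Y(R9) = 0.003401+0.000j S between n1,n3
  Y(L2) = 0.000-0.09776j S between n4,n3
  I1: injects 0.0599 A into n5 (from n4)
  Y(L3) = 0.000-0.6724j S between n0,n3
  Y(R10) = 0.0007813+0.000j S between n1,n5
  Y(C2) = 0.000+0.003488j S between n3,n0
  I2: injects 0.446 A into n0 (from n4)
Assemble and solve the 5×5 MNA system:
  V(n1)=-0.06946-0.2940j  V(n2)=-0.02532+0.005797j  V(n3)=-0.1661-0.5698j  V(n4)=-0.7678-0.6093j  V(n5)=11.07-18.30j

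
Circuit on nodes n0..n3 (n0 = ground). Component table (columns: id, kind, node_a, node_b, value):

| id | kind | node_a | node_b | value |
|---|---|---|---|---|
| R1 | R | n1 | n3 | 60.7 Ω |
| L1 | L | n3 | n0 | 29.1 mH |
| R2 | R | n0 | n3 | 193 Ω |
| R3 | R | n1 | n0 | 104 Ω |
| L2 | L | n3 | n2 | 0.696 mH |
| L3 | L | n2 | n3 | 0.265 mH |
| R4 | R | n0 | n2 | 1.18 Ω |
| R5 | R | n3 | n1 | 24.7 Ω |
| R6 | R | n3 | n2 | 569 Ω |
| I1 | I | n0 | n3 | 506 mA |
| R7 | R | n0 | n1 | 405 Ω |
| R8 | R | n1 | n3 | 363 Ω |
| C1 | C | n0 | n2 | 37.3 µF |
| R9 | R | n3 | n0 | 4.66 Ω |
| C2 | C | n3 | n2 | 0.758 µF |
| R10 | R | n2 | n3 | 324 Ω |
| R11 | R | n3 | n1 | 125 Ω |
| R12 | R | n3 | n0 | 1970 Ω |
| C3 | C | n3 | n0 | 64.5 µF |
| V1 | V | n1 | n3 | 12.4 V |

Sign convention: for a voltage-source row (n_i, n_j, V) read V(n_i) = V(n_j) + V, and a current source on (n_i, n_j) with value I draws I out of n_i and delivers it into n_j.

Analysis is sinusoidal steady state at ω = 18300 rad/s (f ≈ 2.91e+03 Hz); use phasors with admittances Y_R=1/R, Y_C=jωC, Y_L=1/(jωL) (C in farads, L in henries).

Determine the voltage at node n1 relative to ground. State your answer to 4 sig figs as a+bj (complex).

MNA unknowns: 3 node voltages V₁..V_3 plus 1 source current (V1)
R1: Y=0.01647+0.000j on G[1,3]
L1: Y=0.000-0.001878j on G[3,0]
R2: Y=0.005181+0.000j on G[0,3]
R3: Y=0.009615+0.000j on G[1,0]
L2: Y=0.000-0.07851j on G[3,2]
L3: Y=0.000-0.2062j on G[2,3]
R4: Y=0.8475+0.000j on G[0,2]
R5: Y=0.04049+0.000j on G[3,1]
R6: Y=0.001757+0.000j on G[3,2]
I1: z[0]−=0.506, z[3]+=0.506
R7: Y=0.002469+0.000j on G[0,1]
R8: Y=0.002755+0.000j on G[1,3]
C1: Y=0.000+0.6826j on G[0,2]
R9: Y=0.2146+0.000j on G[3,0]
C2: Y=0.000+0.01387j on G[3,2]
R10: Y=0.003086+0.000j on G[2,3]
R11: Y=0.008000+0.000j on G[3,1]
R12: Y=0.0005076+0.000j on G[3,0]
C3: Y=0.000+1.180j on G[3,0]
V1: row V1−V3=12.4, i_V1 at 1,3
solve → V1=12.53-0.3617j, V2=-0.1092+0.01030j, V3=0.1272-0.3617j
aux → i_V1=-0.9911+0.004370j

12.53-0.3617j V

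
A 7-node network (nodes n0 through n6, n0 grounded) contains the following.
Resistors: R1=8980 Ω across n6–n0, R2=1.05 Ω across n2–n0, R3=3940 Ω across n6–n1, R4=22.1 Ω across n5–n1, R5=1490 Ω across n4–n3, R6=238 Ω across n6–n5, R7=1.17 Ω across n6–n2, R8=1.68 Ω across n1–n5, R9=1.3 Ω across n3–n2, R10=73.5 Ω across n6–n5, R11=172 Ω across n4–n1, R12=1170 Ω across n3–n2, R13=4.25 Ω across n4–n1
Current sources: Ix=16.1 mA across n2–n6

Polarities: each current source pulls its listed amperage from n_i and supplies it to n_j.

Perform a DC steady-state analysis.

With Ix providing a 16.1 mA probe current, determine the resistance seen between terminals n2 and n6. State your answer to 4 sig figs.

R_eq = 1.169 Ω

MNA unknowns: 6 node voltages V₁..V_6
R1: Y=0.0001114 on G[6,0]
R2: Y=0.9524 on G[2,0]
R3: Y=0.0002538 on G[6,1]
R4: Y=0.04525 on G[5,1]
R5: Y=0.0006711 on G[4,3]
R6: Y=0.004202 on G[6,5]
R7: Y=0.8547 on G[6,2]
R8: Y=0.5952 on G[1,5]
R9: Y=0.7692 on G[3,2]
R10: Y=0.01361 on G[6,5]
R11: Y=0.005814 on G[4,1]
R12: Y=0.0008547 on G[3,2]
R13: Y=0.2353 on G[4,1]
Ix: z[2]−=0.0161, z[6]+=0.0161
solve → V1=0.01813, V2=-2.200e-06, V3=1.354e-05, V4=0.01808, V5=0.01815, V6=0.01882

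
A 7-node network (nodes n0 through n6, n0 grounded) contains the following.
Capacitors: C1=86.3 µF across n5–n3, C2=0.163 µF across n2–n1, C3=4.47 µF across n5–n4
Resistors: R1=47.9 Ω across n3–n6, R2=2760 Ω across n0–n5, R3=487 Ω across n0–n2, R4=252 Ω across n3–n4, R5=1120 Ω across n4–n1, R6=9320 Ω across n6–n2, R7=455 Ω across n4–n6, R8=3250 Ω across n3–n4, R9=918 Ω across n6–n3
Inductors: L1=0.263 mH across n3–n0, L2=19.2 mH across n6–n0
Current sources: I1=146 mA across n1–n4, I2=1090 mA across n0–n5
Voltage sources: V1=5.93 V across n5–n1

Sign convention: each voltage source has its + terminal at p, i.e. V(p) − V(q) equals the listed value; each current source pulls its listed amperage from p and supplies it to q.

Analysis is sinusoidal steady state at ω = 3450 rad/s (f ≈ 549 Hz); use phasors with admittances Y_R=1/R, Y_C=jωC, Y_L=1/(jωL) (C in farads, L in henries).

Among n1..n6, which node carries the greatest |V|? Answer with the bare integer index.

4

MNA unknowns: 6 node voltages V₁..V_6 plus 1 source current (V1)
C1: Y=0.000+0.2977j on G[5,3]
C2: Y=0.000+0.0005623j on G[2,1]
R1: Y=0.02088+0.000j on G[3,6]
R2: Y=0.0003623+0.000j on G[0,5]
L1: Y=0.000-1.102j on G[3,0]
I1: z[1]−=0.146, z[4]+=0.146
L2: Y=0.000-0.01510j on G[6,0]
C3: Y=0.000+0.01542j on G[5,4]
R3: Y=0.002053+0.000j on G[0,2]
R4: Y=0.003968+0.000j on G[3,4]
R5: Y=0.0008929+0.000j on G[4,1]
R6: Y=0.0001073+0.000j on G[6,2]
R7: Y=0.002198+0.000j on G[4,6]
I2: z[0]−=1.09, z[5]+=1.09
R8: Y=0.0003077+0.000j on G[3,4]
R9: Y=0.001089+0.000j on G[6,3]
V1: row V5−V1=5.93, i_V1 at 5,1
solve → V1=-5.703-2.569j, V2=0.2811-1.547j, V3=-0.007834+0.9854j, V4=4.880-9.416j, V5=0.2271-2.569j, V6=0.2999+0.2189j
aux → i_V1=0.1371+0.002748j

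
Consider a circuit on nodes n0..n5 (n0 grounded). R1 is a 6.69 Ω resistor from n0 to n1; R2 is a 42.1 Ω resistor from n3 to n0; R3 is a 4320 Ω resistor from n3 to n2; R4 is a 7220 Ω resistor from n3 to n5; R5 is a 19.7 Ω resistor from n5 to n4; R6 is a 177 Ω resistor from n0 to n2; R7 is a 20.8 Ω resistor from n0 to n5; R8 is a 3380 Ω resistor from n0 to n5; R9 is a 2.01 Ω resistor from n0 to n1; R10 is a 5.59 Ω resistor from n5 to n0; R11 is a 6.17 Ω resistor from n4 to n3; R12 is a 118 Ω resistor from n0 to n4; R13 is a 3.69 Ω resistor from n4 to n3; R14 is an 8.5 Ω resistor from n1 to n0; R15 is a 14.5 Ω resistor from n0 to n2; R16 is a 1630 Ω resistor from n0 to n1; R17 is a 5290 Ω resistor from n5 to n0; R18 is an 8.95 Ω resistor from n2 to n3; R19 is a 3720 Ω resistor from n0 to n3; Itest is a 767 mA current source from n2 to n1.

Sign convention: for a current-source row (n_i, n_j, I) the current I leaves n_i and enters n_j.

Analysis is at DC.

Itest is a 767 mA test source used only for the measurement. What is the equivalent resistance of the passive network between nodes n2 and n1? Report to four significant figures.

Element admittances at DC:
  Y(R1) = 0.1495 S between n0,n1
  Y(R2) = 0.02375 S between n3,n0
  Y(R3) = 0.0002315 S between n3,n2
  Y(R4) = 0.0001385 S between n3,n5
  Y(R5) = 0.05076 S between n5,n4
  Y(R6) = 0.005650 S between n0,n2
  Y(R7) = 0.04808 S between n0,n5
  Y(R8) = 0.0002959 S between n0,n5
  Y(R9) = 0.4975 S between n0,n1
  Y(R10) = 0.1789 S between n5,n0
  Y(R11) = 0.1621 S between n4,n3
  Y(R12) = 0.008475 S between n0,n4
  Y(R13) = 0.2710 S between n4,n3
  Y(R14) = 0.1176 S between n1,n0
  Y(R15) = 0.06897 S between n0,n2
  Y(R16) = 0.0006135 S between n0,n1
  Y(R17) = 0.0001890 S between n5,n0
  Y(R18) = 0.1117 S between n2,n3
  Y(R19) = 0.0002688 S between n0,n3
  Itest: injects 0.767 A into n1 (from n2)
Assemble and solve the 5×5 MNA system:
  V(n1)=1.002  V(n2)=-6.540  V(n3)=-4.048  V(n4)=-3.630  V(n5)=-0.6639

R_eq = 9.834 Ω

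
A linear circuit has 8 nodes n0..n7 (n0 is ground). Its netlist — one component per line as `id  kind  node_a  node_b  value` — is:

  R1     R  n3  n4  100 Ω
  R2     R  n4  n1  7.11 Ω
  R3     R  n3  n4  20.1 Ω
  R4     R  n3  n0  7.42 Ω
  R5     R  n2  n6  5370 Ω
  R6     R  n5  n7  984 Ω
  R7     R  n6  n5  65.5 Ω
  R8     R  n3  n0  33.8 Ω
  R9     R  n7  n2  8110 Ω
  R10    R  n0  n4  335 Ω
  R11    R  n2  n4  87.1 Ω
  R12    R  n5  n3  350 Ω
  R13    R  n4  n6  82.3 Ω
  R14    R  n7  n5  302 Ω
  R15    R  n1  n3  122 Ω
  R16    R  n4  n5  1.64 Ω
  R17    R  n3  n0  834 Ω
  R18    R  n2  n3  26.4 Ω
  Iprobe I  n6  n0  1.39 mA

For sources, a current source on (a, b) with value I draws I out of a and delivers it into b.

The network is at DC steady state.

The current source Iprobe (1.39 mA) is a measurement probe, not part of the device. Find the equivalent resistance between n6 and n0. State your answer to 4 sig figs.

Apply KCL at each of the 7 non-ground nodes and solve the resulting linear system.
Node n1: branches {R2, R15} → V_1 = -0.02351
Node n2: branches {R5, R9, R11, R18} → V_2 = -0.01206
Node n3: branches {R1, R3, R4, R8, R12, R15, R17, R18} → V_3 = -0.007956
Node n4: branches {R1, R2, R3, R10, R11, R13, R16} → V_4 = -0.02442
Node n5: branches {R6, R7, R12, R14, R16} → V_5 = -0.02558
Node n6: branches {R5, R7, R13, Iprobe} → V_6 = -0.07533
Node n7: branches {R6, R9, R14} → V_7 = -0.02521

R_eq = 54.20 Ω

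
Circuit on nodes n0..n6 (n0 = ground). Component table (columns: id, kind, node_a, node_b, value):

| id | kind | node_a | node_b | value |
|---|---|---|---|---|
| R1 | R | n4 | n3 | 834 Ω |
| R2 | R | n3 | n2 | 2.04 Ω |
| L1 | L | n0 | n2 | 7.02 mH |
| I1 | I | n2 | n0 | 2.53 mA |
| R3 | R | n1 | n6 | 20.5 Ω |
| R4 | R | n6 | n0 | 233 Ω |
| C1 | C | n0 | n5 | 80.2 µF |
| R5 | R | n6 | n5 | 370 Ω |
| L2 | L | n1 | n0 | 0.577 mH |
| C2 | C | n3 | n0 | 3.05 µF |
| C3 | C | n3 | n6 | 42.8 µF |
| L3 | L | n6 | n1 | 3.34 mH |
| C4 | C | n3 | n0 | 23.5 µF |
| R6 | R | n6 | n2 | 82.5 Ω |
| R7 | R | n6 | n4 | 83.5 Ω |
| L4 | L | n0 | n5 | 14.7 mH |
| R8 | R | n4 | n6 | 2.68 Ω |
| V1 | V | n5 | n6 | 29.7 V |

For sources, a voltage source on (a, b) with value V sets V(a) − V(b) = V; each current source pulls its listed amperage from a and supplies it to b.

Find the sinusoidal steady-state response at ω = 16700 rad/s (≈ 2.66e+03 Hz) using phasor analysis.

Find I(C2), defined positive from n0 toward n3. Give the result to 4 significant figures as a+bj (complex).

Element admittances at ω=16700 rad/s:
  Y(R1) = 0.001199+0.000j S between n4,n3
  Y(R2) = 0.4902+0.000j S between n3,n2
  Y(L1) = 0.000-0.008530j S between n0,n2
  I1: injects 0.00253 A into n0 (from n2)
  Y(R3) = 0.04878+0.000j S between n1,n6
  Y(R4) = 0.004292+0.000j S between n6,n0
  Y(C1) = 0.000+1.339j S between n0,n5
  Y(R5) = 0.002703+0.000j S between n6,n5
  Y(L2) = 0.000-0.1038j S between n1,n0
  Y(C2) = 0.000+0.05094j S between n3,n0
  Y(C3) = 0.000+0.7148j S between n3,n6
  Y(L3) = 0.000-0.01793j S between n6,n1
  Y(C4) = 0.000+0.3924j S between n3,n0
  Y(R6) = 0.01212+0.000j S between n6,n2
  Y(R7) = 0.01198+0.000j S between n6,n4
  Y(L4) = 0.000-0.004073j S between n0,n5
  Y(R8) = 0.3731+0.000j S between n4,n6
  V1: constraint V(n5)−V(n6) = 29.7
Assemble and solve the 7×7 MNA system:
  V(n1)=-6.492-7.551j  V(n2)=-15.84-0.5325j  V(n3)=-15.62-0.2555j  V(n4)=-25.09-0.5833j  V(n5)=4.583-0.5843j  V(n6)=-25.12-0.5843j
  i(V1)=-0.8605-6.119j

-0.01301+0.7956j A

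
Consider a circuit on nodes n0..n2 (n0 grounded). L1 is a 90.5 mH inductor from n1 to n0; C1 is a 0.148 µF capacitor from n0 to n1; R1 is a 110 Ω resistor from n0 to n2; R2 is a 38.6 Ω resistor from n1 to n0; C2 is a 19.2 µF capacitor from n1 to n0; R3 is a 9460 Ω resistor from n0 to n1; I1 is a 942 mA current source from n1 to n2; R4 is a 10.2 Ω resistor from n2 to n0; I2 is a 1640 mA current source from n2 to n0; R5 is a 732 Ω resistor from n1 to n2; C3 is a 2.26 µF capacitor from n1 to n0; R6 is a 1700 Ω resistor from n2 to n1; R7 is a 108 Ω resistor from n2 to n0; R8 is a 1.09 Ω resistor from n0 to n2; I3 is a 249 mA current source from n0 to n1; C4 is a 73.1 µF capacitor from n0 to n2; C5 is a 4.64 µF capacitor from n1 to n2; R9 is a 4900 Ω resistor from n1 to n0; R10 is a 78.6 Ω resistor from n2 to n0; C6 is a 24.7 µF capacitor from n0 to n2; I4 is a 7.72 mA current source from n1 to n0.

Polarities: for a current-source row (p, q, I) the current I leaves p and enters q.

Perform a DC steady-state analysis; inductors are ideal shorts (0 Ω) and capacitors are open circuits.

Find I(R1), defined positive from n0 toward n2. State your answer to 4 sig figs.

MNA unknowns: 2 node voltages V₁..V_2 plus 1 source current (L1)
L1: row V1−V0=0, i_L1 at 1,0
C1: Y=0.000 on G[0,1]
R1: Y=0.009091 on G[0,2]
R2: Y=0.02591 on G[1,0]
C2: Y=0.000 on G[1,0]
R3: Y=0.0001057 on G[0,1]
I1: z[1]−=0.942, z[2]+=0.942
R4: Y=0.09804 on G[2,0]
I2: z[2]−=1.64, z[0]+=1.64
R5: Y=0.001366 on G[1,2]
C3: Y=0.000 on G[1,0]
R6: Y=0.0005882 on G[2,1]
R7: Y=0.009259 on G[2,0]
R8: Y=0.9174 on G[0,2]
I3: z[0]−=0.249, z[1]+=0.249
C4: Y=0.000 on G[0,2]
C5: Y=0.000 on G[1,2]
R9: Y=0.0002041 on G[1,0]
R10: Y=0.01272 on G[2,0]
C6: Y=0.000 on G[0,2]
I4: z[1]−=0.00772, z[0]+=0.00772
solve → V1=0.000, V2=-0.6657
aux → i_L1=-0.7020

0.006052 A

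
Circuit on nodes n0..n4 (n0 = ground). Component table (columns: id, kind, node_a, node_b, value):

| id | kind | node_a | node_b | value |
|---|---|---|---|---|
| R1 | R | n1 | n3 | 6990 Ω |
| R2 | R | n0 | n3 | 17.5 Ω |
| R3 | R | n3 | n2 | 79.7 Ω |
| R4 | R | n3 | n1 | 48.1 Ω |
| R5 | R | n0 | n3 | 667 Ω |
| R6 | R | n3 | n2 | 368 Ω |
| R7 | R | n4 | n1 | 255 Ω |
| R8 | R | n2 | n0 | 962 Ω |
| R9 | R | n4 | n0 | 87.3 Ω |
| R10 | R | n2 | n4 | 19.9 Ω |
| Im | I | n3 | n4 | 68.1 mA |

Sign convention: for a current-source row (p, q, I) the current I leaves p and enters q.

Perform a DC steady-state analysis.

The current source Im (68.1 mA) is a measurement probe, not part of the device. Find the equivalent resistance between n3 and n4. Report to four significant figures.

R_eq = 40.06 Ω

MNA unknowns: 4 node voltages V₁..V_4
R1: Y=0.0001431 on G[1,3]
R2: Y=0.05714 on G[0,3]
R3: Y=0.01255 on G[3,2]
R4: Y=0.02079 on G[3,1]
R5: Y=0.001499 on G[0,3]
R6: Y=0.002717 on G[3,2]
R7: Y=0.003922 on G[4,1]
R8: Y=0.001040 on G[2,0]
R9: Y=0.01145 on G[4,0]
R10: Y=0.05025 on G[2,4]
Im: z[3]−=0.0681, z[4]+=0.0681
solve → V1=-0.03906, V2=1.598, V3=-0.4695, V4=2.259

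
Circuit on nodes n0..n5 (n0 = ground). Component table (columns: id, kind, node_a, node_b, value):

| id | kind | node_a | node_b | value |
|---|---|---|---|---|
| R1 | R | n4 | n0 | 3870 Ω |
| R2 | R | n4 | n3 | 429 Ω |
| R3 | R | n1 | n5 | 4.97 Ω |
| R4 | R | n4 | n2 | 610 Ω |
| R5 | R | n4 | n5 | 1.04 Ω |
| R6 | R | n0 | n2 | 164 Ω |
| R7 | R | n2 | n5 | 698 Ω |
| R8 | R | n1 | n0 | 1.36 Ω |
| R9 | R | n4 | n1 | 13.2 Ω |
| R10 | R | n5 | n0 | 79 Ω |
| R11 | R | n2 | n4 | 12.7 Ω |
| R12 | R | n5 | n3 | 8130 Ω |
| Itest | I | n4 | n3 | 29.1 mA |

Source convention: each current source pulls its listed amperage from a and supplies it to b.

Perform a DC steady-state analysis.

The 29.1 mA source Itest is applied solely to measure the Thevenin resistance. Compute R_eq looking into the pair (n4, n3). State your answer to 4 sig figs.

R_eq = 407.5 Ω

MNA unknowns: 5 node voltages V₁..V_5
R1: Y=0.0002584 on G[4,0]
R2: Y=0.002331 on G[4,3]
R3: Y=0.2012 on G[1,5]
R4: Y=0.001639 on G[4,2]
R5: Y=0.9615 on G[4,5]
R6: Y=0.006098 on G[0,2]
R7: Y=0.001433 on G[2,5]
R8: Y=0.7353 on G[1,0]
R9: Y=0.07576 on G[4,1]
R10: Y=0.01266 on G[5,0]
R11: Y=0.07874 on G[2,4]
R12: Y=0.0001230 on G[5,3]
Itest: z[4]−=0.0291, z[3]+=0.0291
solve → V1=1.330e-06, V2=-0.0009371, V3=11.86, V4=-0.001032, V5=0.0003952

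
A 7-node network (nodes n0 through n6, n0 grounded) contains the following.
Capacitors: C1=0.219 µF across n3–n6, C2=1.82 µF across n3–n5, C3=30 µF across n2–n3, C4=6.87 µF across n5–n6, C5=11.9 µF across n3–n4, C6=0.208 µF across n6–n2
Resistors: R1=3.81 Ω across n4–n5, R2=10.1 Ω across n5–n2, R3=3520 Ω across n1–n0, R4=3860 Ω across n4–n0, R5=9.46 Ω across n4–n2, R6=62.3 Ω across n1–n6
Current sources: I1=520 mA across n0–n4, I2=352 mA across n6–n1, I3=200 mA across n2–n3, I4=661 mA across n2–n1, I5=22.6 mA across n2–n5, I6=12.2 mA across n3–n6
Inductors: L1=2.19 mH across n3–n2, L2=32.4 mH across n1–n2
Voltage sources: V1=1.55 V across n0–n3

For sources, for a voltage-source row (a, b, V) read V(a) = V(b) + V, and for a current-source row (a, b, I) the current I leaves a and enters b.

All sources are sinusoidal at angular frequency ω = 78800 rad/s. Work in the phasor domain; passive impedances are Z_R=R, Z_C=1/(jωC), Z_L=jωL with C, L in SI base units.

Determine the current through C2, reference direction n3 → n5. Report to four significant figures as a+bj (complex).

MNA unknowns: 6 node voltages V₁..V_6 plus 1 source current (V1)
C1: Y=0.000+0.01726j on G[3,6]
C2: Y=0.000+0.1434j on G[3,5]
R1: Y=0.2625+0.000j on G[4,5]
R2: Y=0.09901+0.000j on G[5,2]
R3: Y=0.0002841+0.000j on G[1,0]
I1: z[0]−=0.52, z[4]+=0.52
L1: Y=0.000-0.005795j on G[3,2]
R4: Y=0.0002591+0.000j on G[4,0]
C3: Y=0.000+2.364j on G[2,3]
L2: Y=0.000-0.0003917j on G[1,2]
I2: z[6]−=0.352, z[1]+=0.352
C4: Y=0.000+0.5414j on G[5,6]
I3: z[2]−=0.2, z[3]+=0.2
I4: z[2]−=0.661, z[1]+=0.661
R5: Y=0.1057+0.000j on G[4,2]
I5: z[2]−=0.0226, z[5]+=0.0226
C5: Y=0.000+0.9377j on G[3,4]
I6: z[3]−=0.0122, z[6]+=0.0122
C6: Y=0.000+0.01639j on G[6,2]
R6: Y=0.01605+0.000j on G[1,6]
V1: row V0−V3=1.55, i_V1 at 0,3
solve → V1=61.70-0.6040j, V2=-1.661+0.2927j, V3=-1.550+0.000j, V4=-1.483-0.8653j, V5=-0.3021-1.092j, V6=-0.3348-2.161j
aux → i_V1=-0.5029-0.0003957j

-0.1566-0.1790j A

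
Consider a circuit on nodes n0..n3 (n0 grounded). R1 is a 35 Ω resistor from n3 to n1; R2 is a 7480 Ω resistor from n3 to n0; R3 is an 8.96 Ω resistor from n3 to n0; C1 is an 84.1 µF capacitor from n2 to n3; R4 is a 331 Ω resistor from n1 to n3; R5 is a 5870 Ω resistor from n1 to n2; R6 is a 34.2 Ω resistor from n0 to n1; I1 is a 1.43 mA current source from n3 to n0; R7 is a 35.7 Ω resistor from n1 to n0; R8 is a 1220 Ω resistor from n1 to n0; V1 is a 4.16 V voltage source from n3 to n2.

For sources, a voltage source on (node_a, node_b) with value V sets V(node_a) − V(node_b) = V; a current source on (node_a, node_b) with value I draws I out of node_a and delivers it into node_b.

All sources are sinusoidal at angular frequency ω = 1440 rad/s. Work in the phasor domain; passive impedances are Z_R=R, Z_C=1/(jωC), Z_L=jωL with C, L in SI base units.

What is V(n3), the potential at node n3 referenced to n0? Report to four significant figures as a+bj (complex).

Apply KCL at each of the 3 non-ground nodes and solve the resulting linear system.
Node n1: branches {R1, R4, R5, R6, R7, R8} → V_1 = -0.01049+0.000j
Node n2: branches {C1, R5, V1} → V_2 = -4.167+0.000j
Node n3: branches {R1, R2, R3, C1, R4, I1, V1} → V_3 = -0.007348+0.000j
Source currents: i(V1)=-0.0007082-0.5038j

-0.007348+0.000j V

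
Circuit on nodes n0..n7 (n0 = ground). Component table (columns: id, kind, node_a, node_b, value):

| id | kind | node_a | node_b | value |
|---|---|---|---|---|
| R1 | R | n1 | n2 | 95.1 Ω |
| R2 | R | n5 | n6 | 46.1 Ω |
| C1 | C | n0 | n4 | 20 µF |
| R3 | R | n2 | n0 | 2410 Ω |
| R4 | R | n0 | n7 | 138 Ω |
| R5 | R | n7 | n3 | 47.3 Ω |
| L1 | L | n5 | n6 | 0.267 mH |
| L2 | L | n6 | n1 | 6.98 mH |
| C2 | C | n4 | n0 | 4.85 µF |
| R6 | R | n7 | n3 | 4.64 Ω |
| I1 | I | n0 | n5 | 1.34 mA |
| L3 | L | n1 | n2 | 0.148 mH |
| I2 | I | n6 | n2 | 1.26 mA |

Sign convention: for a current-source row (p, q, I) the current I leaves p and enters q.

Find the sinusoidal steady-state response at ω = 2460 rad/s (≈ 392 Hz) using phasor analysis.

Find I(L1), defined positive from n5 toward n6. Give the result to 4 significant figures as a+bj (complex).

0.001340-1.909e-05j A

Element admittances at ω=2460 rad/s:
  Y(R1) = 0.01052+0.000j S between n1,n2
  Y(R2) = 0.02169+0.000j S between n5,n6
  Y(C1) = 0.000+0.04920j S between n0,n4
  Y(R3) = 0.0004149+0.000j S between n2,n0
  Y(R4) = 0.007246+0.000j S between n0,n7
  Y(R5) = 0.02114+0.000j S between n7,n3
  Y(L1) = 0.000-1.522j S between n5,n6
  Y(L2) = 0.000-0.05824j S between n6,n1
  Y(C2) = 0.000+0.01193j S between n4,n0
  Y(R6) = 0.2155+0.000j S between n7,n3
  I1: injects 0.00134 A into n5 (from n0)
  Y(L3) = 0.000-2.747j S between n1,n2
  I2: injects 0.00126 A into n2 (from n6)
Assemble and solve the 7×7 MNA system:
  V(n1)=3.229+2.913e-05j  V(n2)=3.229+0.000j  V(n3)=0.000+0.000j  V(n4)=0.000+0.000j  V(n5)=3.229+0.002283j  V(n6)=3.229+0.001403j  V(n7)=0.000+0.000j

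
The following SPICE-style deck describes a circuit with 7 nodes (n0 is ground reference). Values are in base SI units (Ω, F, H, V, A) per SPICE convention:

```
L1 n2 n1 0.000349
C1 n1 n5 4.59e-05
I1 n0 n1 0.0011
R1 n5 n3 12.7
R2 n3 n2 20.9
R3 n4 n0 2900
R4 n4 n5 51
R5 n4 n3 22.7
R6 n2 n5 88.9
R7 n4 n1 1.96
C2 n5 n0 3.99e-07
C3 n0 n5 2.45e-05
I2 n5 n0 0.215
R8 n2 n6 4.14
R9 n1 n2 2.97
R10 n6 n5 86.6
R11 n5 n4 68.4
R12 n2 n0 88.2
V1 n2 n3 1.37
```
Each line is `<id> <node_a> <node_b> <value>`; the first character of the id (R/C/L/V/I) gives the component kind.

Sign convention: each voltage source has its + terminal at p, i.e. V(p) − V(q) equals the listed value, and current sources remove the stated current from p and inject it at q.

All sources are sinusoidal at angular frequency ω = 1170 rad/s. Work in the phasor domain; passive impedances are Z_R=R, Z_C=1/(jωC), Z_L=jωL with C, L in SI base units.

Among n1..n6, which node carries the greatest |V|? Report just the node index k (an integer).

Element admittances at ω=1170 rad/s:
  Y(L1) = 0.000-2.449j S between n2,n1
  Y(C1) = 0.000+0.05370j S between n1,n5
  I1: injects 0.0011 A into n1 (from n0)
  Y(R1) = 0.07874+0.000j S between n5,n3
  Y(R2) = 0.04785+0.000j S between n3,n2
  Y(R3) = 0.0003448+0.000j S between n4,n0
  Y(R4) = 0.01961+0.000j S between n4,n5
  Y(R5) = 0.04405+0.000j S between n4,n3
  Y(R6) = 0.01125+0.000j S between n2,n5
  Y(R7) = 0.5102+0.000j S between n4,n1
  Y(C2) = 0.000+0.0004668j S between n5,n0
  Y(C3) = 0.000+0.02866j S between n0,n5
  I2: injects 0.215 A into n0 (from n5)
  Y(R8) = 0.2415+0.000j S between n2,n6
  Y(R9) = 0.3367+0.000j S between n1,n2
  Y(R10) = 0.01155+0.000j S between n6,n5
  Y(R11) = 0.01462+0.000j S between n5,n4
  Y(R12) = 0.01134+0.000j S between n2,n0
  V1: constraint V(n2)−V(n3) = 1.37
Assemble and solve the 7×7 MNA system:
  V(n1)=-1.699+5.842j  V(n2)=-1.698+5.888j  V(n3)=-3.068+5.888j  V(n4)=-1.839+5.889j  V(n5)=-2.361+6.660j  V(n6)=-1.728+5.923j
  i(V1)=-0.1753-0.06083j

5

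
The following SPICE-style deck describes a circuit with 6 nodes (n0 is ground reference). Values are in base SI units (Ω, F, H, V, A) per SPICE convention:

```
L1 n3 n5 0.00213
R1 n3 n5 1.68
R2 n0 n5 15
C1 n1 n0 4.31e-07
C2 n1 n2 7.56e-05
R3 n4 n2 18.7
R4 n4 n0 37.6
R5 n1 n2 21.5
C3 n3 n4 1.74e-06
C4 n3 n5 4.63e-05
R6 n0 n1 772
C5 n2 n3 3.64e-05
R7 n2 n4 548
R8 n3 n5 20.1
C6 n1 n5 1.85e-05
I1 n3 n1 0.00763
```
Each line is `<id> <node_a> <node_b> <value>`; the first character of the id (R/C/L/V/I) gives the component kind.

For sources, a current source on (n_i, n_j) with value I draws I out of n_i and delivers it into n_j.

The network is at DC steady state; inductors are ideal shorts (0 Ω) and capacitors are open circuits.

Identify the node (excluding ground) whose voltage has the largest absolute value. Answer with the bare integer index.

Apply KCL at each of the 5 non-ground nodes and solve the resulting linear system.
Node n1: branches {C1, C2, R5, R6, C6, I1} → V_1 = 0.5354
Node n2: branches {C2, R3, R5, C5, R7} → V_2 = 0.3862
Node n3: branches {L1, R1, C3, C4, C5, R8, I1} → V_3 = -0.1145
Node n4: branches {R3, R4, C3, R7} → V_4 = 0.2608
Node n5: branches {L1, R1, R2, C4, R8, C6} → V_5 = -0.1145
Source currents: i(L1)=-0.007630

1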